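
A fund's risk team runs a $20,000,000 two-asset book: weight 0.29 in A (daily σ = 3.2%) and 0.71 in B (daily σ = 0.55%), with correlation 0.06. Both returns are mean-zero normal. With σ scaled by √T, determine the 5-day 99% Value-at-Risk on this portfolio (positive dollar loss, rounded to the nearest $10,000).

σ_p = √(0.29²·3.2² + 0.71²·0.55² + 2·0.06·0.29·0.71·3.2·0.55) = 1.028%.
σ_{5d} = 1.028% × √5 = 2.299%.
z(99%) = 2.326.
VaR = 2.326 × 2.299% = 5.347%; on $20,000,000 that is $1,069,400.

$1,070,000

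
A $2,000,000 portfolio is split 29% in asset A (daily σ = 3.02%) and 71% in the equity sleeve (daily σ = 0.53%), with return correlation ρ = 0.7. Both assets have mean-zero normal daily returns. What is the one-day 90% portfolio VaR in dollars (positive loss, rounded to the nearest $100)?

σ_p² = 0.29²·3.02² + 0.71²·0.53² + 2·0.7·0.29·0.71·3.02·0.53 = 1.3700 (%²).
σ_p = √1.3700 = 1.170%.
At 90%, z = 1.282.
VaR = 1.282 × 1.170% = 1.500%; on $2,000,000 that is $30,000.

$30,000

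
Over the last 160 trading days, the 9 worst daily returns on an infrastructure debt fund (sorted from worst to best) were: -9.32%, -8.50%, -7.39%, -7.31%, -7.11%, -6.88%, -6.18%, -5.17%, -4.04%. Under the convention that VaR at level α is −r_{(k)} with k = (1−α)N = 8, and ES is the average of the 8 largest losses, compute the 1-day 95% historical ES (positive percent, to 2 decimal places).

7.23%

The 8 worst returns sum to -57.86%.
ES = −(-57.86%) / 8 = 7.2325% ≈ 7.23%.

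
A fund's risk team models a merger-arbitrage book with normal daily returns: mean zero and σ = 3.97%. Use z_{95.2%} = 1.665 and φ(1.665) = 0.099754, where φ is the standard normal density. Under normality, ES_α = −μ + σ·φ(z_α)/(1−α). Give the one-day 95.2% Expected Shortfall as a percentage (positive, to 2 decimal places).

Tail multiplier: φ(z)/(1−α) = 0.099754 / 0.048 = 2.078.
ES = 3.97% × 2.078 = 8.250%.

8.25%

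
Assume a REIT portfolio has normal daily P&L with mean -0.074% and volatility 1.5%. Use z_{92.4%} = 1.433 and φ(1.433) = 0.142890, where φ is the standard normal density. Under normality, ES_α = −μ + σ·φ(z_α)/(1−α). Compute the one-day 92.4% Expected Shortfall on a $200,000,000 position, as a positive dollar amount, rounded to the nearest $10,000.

Tail multiplier: φ(z)/(1−α) = 0.142890 / 0.076 = 1.880.
ES = −(-0.074%) + 1.5% × 1.880 = 2.894%.
On $200,000,000: 0.02894 × $200,000,000 = $5,788,000.

$5,790,000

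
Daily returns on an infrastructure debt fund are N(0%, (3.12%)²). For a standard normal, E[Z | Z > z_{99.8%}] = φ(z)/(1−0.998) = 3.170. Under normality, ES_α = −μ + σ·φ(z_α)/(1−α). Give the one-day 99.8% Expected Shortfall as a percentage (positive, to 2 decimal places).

9.89%

ES = 3.12% × 3.170 = 9.890%.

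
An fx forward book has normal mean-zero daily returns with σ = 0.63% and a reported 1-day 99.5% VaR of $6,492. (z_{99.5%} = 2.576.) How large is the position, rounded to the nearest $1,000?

VaR as a fraction of value: z·σ = 2.576 × 0.63% = 1.62288%.
Position = $6,492 / 0.0162288 = $400,030.

$400,000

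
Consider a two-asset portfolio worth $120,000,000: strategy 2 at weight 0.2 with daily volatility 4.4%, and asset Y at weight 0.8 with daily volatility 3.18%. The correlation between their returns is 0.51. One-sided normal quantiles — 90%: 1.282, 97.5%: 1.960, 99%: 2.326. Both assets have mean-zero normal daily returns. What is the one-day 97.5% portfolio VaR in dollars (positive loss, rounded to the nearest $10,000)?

$7,260,000

σ_p² = 0.2²·4.4² + 0.8²·3.18² + 2·0.51·0.2·0.8·4.4·3.18 = 9.5298 (%²).
σ_p = √9.5298 = 3.087%.
VaR = 1.960 × 3.087% = 6.051%; on $120,000,000 that is $7,261,200.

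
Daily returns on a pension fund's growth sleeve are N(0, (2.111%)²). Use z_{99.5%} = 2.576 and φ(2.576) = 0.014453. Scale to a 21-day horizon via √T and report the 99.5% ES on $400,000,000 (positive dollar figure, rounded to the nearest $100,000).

σ_{21d} = 2.111% × √21 = 9.674%.
ES multiplier = φ(z)/(1−α) = 0.014453/0.005 = 2.891.
ES = 9.674% × 2.891 = 27.968%; on $400,000,000: $111,872,000.

$111,900,000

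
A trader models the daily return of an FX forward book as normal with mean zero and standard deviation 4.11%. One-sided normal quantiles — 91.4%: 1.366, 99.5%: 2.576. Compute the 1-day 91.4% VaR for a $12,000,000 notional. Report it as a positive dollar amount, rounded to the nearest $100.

$673,700

VaR = z·σ = 1.366 × 4.11% = 5.614%.
On $12,000,000: 0.05614 × $12,000,000 = $673,680.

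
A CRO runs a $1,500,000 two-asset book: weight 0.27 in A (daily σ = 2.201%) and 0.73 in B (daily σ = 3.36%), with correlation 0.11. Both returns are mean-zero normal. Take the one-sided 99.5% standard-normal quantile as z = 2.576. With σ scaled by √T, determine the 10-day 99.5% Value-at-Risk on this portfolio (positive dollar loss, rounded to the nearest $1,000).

$316,000

σ_p = √(0.27²·2.201² + 0.73²·3.36² + 2·0.11·0.27·0.73·2.201·3.36) = 2.587%.
σ_{10d} = 2.587% × √10 = 8.181%.
VaR = 2.576 × 8.181% = 21.074%; on $1,500,000 that is $316,110.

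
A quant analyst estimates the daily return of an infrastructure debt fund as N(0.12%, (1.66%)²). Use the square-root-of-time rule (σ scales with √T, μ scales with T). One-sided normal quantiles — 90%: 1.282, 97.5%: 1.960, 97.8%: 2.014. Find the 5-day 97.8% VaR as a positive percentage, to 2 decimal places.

σ_{5d} = 1.66% × √5 = 3.712%; μ_{5d} = 5 × 0.12% = 0.600%.
VaR = −(0.600%) + 2.014 × 3.712% = 6.876%.

6.88%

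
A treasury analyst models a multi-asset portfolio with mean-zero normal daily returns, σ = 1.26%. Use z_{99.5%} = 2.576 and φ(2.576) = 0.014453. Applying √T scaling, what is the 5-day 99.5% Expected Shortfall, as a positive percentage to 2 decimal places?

σ_{5d} = 1.26% × √5 = 2.817%.
ES multiplier = φ(z)/(1−α) = 0.014453/0.005 = 2.891.
ES = 2.817% × 2.891 = 8.144%.

8.14%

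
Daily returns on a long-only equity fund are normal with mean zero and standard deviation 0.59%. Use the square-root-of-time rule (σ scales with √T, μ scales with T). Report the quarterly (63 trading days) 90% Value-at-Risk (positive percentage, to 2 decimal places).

At 90%, z = 1.282.
σ_{63d} = 0.59% × √63 = 4.683%.
VaR = 1.282 × 4.683% = 6.004%.

6.00%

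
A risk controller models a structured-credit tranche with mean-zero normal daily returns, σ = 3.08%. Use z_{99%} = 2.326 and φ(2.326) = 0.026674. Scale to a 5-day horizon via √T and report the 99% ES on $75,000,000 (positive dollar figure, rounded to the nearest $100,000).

$13,800,000

σ_{5d} = 3.08% × √5 = 6.887%.
ES multiplier = φ(z)/(1−α) = 0.026674/0.01 = 2.667.
ES = 6.887% × 2.667 = 18.368%; on $75,000,000: $13,776,000.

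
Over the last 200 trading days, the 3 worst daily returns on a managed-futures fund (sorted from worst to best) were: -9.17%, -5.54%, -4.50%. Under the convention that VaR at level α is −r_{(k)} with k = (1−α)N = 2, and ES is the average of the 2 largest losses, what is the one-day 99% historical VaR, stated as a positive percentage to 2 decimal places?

5.54%

k = 2; the 2nd lowest return is -5.54%, so VaR = 5.54%.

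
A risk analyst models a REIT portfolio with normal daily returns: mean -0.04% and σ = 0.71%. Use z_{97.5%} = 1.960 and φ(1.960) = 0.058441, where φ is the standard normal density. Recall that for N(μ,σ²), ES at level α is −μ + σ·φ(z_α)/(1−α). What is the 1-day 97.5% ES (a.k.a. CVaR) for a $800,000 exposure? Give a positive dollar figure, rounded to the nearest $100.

Tail multiplier: φ(z)/(1−α) = 0.058441 / 0.025 = 2.338.
ES = −(-0.04%) + 0.71% × 2.338 = 1.700%.
On $800,000: 0.01700 × $800,000 = $13,600.

$13,600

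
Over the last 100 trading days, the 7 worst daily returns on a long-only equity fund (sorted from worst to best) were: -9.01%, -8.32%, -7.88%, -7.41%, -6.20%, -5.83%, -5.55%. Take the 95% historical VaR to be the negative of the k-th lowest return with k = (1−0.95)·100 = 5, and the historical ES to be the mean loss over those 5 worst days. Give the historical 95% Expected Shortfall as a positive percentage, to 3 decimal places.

The 5 worst returns sum to -38.82%.
ES = −(-38.82%) / 5 = 7.764%.

7.764%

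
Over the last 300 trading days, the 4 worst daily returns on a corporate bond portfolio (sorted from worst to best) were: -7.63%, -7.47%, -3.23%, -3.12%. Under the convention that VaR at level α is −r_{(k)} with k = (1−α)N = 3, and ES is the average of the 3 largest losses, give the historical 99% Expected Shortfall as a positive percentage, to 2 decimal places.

6.11%

The 3 worst returns sum to -18.33%.
ES = −(-18.33%) / 3 = 6.11%.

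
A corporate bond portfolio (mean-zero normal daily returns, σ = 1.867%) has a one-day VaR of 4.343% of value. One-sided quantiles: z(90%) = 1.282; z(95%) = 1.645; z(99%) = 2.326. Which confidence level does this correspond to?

Implied z = VaR/σ = 4.343 / 1.867 = 2.326.
This matches z(99%) = 2.326.

99%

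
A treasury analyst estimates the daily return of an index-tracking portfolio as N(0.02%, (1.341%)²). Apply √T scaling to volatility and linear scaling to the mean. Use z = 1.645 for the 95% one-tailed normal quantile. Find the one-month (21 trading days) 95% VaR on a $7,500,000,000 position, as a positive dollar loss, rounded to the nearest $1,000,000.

σ_{21d} = 1.341% × √21 = 6.145%; μ_{21d} = 21 × 0.02% = 0.420%.
VaR = −(0.420%) + 1.645 × 6.145% = 9.689%.
On $7,500,000,000: 0.09689 × $7,500,000,000 = $726,675,000.

$727,000,000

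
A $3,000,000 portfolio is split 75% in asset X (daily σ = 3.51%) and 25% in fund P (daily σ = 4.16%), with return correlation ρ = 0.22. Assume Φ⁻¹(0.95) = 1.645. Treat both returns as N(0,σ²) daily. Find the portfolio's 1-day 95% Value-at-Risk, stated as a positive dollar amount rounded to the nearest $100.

$149,800

σ_p² = 0.75²·3.51² + 0.25²·4.16² + 2·0.22·0.75·0.25·3.51·4.16 = 9.2163 (%²).
σ_p = √9.2163 = 3.036%.
VaR = 1.645 × 3.036% = 4.994%; on $3,000,000 that is $149,820.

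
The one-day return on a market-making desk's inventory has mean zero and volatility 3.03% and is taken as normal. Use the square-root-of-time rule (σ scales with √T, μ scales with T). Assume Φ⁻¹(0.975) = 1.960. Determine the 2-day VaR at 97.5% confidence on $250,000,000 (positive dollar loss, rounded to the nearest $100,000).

σ_{2d} = 3.03% × √2 = 4.285%.
VaR = 1.960 × 4.285% = 8.399%.
On $250,000,000: 0.08399 × $250,000,000 = $20,997,500.

$21,000,000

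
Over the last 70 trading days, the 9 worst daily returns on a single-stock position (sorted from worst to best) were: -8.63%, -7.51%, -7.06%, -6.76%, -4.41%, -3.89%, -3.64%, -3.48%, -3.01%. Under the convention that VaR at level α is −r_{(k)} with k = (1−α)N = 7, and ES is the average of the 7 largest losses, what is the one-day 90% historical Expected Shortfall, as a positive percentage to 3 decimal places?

5.986%

The 7 worst returns sum to -41.90%.
ES = −(-41.90%) / 7 = 5.9857…% ≈ 5.986%.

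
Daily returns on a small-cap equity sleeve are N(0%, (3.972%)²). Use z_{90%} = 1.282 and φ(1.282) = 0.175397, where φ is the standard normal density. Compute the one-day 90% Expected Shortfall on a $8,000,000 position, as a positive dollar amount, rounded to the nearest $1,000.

Tail multiplier: φ(z)/(1−α) = 0.175397 / 0.1 = 1.754.
ES = 3.972% × 1.754 = 6.967%.
On $8,000,000: 0.06967 × $8,000,000 = $557,360.

$557,000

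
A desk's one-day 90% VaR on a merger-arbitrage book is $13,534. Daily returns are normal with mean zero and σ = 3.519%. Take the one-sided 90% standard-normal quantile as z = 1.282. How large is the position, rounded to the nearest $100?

$300,000

VaR as a fraction of value: z·σ = 1.282 × 3.519% = 4.51136%.
Position = $13,534 / 0.0451136 = $299,998.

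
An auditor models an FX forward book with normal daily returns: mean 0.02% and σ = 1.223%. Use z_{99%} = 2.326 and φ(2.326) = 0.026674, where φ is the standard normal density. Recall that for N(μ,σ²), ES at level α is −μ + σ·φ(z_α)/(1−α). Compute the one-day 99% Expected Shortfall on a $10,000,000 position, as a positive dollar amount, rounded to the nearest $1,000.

Tail multiplier: φ(z)/(1−α) = 0.026674 / 0.01 = 2.667.
ES = −(0.02%) + 1.223% × 2.667 = 3.242%.
On $10,000,000: 0.03242 × $10,000,000 = $324,200.

$324,000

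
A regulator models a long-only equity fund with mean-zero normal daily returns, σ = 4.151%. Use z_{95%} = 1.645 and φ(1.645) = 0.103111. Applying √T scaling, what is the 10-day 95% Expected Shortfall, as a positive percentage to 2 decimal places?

27.07%

σ_{10d} = 4.151% × √10 = 13.127%.
ES multiplier = φ(z)/(1−α) = 0.103111/0.05 = 2.062.
ES = 13.127% × 2.062 = 27.068%.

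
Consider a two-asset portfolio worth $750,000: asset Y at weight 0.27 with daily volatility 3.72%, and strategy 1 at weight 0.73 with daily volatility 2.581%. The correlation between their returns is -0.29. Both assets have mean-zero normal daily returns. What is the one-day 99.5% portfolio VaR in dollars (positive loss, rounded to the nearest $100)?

σ_p² = 0.27²·3.72² + 0.73²·2.581² + 2·-0.29·0.27·0.73·3.72·2.581 = 3.4612 (%²).
σ_p = √3.4612 = 1.860%.
At 99.5%, z = 2.576.
VaR = 2.576 × 1.860% = 4.791%; on $750,000 that is $35,932.

$35,900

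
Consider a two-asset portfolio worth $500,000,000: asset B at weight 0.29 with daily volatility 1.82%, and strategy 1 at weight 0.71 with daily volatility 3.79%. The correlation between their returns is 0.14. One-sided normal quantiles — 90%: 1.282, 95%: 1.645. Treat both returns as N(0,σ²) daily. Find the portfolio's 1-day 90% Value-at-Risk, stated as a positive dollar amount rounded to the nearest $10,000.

σ_p² = 0.29²·1.82² + 0.71²·3.79² + 2·0.14·0.29·0.71·1.82·3.79 = 7.9172 (%²).
σ_p = √7.9172 = 2.814%.
VaR = 1.282 × 2.814% = 3.608%; on $500,000,000 that is $18,040,000.

$18,040,000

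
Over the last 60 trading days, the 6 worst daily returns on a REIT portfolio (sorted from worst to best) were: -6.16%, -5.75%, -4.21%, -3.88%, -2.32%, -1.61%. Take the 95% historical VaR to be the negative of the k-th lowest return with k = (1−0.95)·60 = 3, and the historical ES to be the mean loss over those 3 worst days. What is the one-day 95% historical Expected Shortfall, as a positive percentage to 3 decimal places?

5.373%

The 3 worst returns sum to -16.12%.
ES = −(-16.12%) / 3 = 5.3733…% ≈ 5.373%.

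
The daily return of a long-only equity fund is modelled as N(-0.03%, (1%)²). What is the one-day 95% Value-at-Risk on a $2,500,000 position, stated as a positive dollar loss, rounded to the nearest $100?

$41,900

At 95% one-sided, z = 1.645.
VaR = −μ + z·σ = −(-0.03%) + 1.645 × 1% = 1.675%.
On $2,500,000: 0.01675 × $2,500,000 = $41,875.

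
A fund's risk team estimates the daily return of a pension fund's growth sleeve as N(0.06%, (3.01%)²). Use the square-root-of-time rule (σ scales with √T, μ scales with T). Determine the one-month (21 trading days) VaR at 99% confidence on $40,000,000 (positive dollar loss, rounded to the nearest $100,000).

$12,300,000

At 99%, z = 2.326.
σ_{21d} = 3.01% × √21 = 13.794%; μ_{21d} = 21 × 0.06% = 1.260%.
VaR = −(1.260%) + 2.326 × 13.794% = 30.825%.
On $40,000,000: 0.30825 × $40,000,000 = $12,330,000.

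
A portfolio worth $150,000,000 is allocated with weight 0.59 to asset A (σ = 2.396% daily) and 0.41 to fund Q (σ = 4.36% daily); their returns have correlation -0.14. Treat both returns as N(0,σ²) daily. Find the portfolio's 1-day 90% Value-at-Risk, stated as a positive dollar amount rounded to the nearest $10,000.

$4,070,000

σ_p² = 0.59²·2.396² + 0.41²·4.36² + 2·-0.14·0.59·0.41·2.396·4.36 = 4.4863 (%²).
σ_p = √4.4863 = 2.118%.
At 90%, z = 1.282.
VaR = 1.282 × 2.118% = 2.715%; on $150,000,000 that is $4,072,500.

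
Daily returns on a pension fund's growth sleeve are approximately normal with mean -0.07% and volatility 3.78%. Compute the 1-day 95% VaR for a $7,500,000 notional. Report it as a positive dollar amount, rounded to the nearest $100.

At 95% one-sided, z = 1.645.
VaR = −μ + z·σ = −(-0.07%) + 1.645 × 3.78% = 6.288%.
On $7,500,000: 0.06288 × $7,500,000 = $471,600.

$471,600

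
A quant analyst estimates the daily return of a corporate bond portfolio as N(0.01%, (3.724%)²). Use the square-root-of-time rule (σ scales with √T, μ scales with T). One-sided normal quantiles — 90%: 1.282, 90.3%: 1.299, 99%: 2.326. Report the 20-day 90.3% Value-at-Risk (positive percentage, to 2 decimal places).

21.43%

σ_{20d} = 3.724% × √20 = 16.654%; μ_{20d} = 20 × 0.01% = 0.200%.
VaR = −(0.200%) + 1.299 × 16.654% = 21.434%.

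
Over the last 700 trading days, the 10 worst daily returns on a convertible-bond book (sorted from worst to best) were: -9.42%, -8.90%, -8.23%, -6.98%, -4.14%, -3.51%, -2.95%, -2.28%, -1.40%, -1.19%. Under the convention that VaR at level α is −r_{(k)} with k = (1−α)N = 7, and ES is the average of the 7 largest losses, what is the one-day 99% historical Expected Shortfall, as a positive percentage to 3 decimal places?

The 7 worst returns sum to -44.13%.
ES = −(-44.13%) / 7 = 6.3042…% ≈ 6.304%.

6.304%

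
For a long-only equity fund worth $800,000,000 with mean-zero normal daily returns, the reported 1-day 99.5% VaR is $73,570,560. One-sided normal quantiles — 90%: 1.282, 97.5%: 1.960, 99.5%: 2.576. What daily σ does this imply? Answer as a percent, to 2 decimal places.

3.57%

VaR as a fraction: $73,570,560 / $800,000,000 = 9.196%.
σ = VaR / z = 9.196% / 2.576 = 3.570%.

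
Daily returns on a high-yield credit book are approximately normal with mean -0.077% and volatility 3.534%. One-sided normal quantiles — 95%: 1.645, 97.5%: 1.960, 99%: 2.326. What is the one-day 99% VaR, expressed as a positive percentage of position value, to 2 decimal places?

VaR = −μ + z·σ = −(-0.077%) + 2.326 × 3.534% = 8.297%.

8.30%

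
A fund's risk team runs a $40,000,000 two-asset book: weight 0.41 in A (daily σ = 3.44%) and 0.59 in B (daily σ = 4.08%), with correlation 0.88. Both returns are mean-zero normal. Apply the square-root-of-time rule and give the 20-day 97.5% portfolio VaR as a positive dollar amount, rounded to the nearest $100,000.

$13,000,000

σ_p = √(0.41²·3.44² + 0.59²·4.08² + 2·0.88·0.41·0.59·3.44·4.08) = 3.709%.
σ_{20d} = 3.709% × √20 = 16.587%.
z(97.5%) = 1.960.
VaR = 1.960 × 16.587% = 32.511%; on $40,000,000 that is $13,004,400.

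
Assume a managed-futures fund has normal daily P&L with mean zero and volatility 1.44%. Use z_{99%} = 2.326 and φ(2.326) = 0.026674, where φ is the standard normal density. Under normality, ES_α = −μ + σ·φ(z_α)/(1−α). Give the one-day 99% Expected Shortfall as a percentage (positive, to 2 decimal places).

Tail multiplier: φ(z)/(1−α) = 0.026674 / 0.01 = 2.667.
ES = 1.44% × 2.667 = 3.840%.

3.84%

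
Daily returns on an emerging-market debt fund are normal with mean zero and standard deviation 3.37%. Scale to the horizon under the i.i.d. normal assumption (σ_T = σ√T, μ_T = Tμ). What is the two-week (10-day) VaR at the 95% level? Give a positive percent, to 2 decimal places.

17.53%

At 95%, z = 1.645.
σ_{10d} = 3.37% × √10 = 10.657%.
VaR = 1.645 × 10.657% = 17.531%.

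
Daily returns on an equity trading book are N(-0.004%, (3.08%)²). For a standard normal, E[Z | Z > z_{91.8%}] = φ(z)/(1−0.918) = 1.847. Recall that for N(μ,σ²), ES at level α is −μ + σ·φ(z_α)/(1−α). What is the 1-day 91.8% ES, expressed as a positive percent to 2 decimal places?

ES = −(-0.004%) + 3.08% × 1.847 = 5.693%.

5.69%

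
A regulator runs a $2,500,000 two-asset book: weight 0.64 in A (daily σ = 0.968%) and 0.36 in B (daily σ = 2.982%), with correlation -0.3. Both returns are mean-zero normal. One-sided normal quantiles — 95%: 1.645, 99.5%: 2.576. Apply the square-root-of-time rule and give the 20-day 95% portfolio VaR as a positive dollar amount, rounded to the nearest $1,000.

$196,000

σ_p = √(0.64²·0.968² + 0.36²·2.982² + 2·-0.3·0.64·0.36·0.968·2.982) = 1.066%.
σ_{20d} = 1.066% × √20 = 4.767%.
VaR = 1.645 × 4.767% = 7.842%; on $2,500,000 that is $196,050.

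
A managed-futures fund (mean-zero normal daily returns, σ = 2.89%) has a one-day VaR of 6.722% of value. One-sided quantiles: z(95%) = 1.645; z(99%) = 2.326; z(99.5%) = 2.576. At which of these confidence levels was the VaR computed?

Implied z = VaR/σ = 6.722 / 2.89 = 2.326.
This matches z(99%) = 2.326.

99%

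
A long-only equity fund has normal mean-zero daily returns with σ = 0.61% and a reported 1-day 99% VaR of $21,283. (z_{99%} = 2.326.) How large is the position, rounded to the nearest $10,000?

$1,500,000

VaR as a fraction of value: z·σ = 2.326 × 0.61% = 1.41886%.
Position = $21,283 / 0.0141886 = $1,500,007.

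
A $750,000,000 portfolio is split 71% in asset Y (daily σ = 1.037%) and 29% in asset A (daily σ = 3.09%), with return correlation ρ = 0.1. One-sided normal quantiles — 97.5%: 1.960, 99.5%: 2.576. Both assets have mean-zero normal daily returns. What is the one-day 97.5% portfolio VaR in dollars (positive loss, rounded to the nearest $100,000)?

$17,900,000

σ_p² = 0.71²·1.037² + 0.29²·3.09² + 2·0.1·0.71·0.29·1.037·3.09 = 1.4770 (%²).
σ_p = √1.4770 = 1.215%.
VaR = 1.960 × 1.215% = 2.381%; on $750,000,000 that is $17,857,500.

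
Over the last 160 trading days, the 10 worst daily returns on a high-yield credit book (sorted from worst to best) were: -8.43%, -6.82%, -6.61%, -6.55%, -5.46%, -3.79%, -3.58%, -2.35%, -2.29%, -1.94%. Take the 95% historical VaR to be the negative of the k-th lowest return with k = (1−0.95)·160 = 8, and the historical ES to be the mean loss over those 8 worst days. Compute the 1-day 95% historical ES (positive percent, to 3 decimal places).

The 8 worst returns sum to -43.59%.
ES = −(-43.59%) / 8 = 5.44875% ≈ 5.449%.

5.449%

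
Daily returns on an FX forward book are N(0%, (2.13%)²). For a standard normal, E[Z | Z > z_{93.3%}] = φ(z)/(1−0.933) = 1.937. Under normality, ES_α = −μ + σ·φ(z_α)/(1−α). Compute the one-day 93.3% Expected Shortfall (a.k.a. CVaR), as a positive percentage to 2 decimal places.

ES = 2.13% × 1.937 = 4.126%.

4.13%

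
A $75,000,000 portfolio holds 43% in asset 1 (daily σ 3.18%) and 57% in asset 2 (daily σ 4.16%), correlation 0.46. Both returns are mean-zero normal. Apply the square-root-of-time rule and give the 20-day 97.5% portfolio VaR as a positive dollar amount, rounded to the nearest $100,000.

$21,300,000

σ_p = √(0.43²·3.18² + 0.57²·4.16² + 2·0.46·0.43·0.57·3.18·4.16) = 3.237%.
σ_{20d} = 3.237% × √20 = 14.476%.
z(97.5%) = 1.960.
VaR = 1.960 × 14.476% = 28.373%; on $75,000,000 that is $21,279,750.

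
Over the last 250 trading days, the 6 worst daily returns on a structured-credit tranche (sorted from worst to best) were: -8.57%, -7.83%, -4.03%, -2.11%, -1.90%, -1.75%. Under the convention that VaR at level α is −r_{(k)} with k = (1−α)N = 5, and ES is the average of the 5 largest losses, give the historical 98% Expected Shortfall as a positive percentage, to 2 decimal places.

4.89%

The 5 worst returns sum to -24.44%.
ES = −(-24.44%) / 5 = 4.888% ≈ 4.89%.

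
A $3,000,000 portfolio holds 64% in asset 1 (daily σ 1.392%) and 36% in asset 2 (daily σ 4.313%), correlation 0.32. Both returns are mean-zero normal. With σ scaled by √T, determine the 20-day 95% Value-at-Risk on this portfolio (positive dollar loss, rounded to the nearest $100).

σ_p = √(0.64²·1.392² + 0.36²·4.313² + 2·0.32·0.64·0.36·1.392·4.313) = 2.022%.
σ_{20d} = 2.022% × √20 = 9.043%.
z(95%) = 1.645.
VaR = 1.645 × 9.043% = 14.876%; on $3,000,000 that is $446,280.

$446,300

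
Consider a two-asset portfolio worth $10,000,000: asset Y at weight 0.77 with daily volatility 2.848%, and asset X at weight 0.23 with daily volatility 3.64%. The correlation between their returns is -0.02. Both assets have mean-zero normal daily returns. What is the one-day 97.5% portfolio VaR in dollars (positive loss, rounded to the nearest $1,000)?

σ_p² = 0.77²·2.848² + 0.23²·3.64² + 2·-0.02·0.77·0.23·2.848·3.64 = 5.4365 (%²).
σ_p = √5.4365 = 2.332%.
At 97.5%, z = 1.960.
VaR = 1.960 × 2.332% = 4.571%; on $10,000,000 that is $457,100.

$457,000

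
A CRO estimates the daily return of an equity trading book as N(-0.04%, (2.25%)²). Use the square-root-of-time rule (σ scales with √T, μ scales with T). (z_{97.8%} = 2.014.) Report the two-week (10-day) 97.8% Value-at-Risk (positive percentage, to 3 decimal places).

σ_{10d} = 2.25% × √10 = 7.115%; μ_{10d} = 10 × -0.04% = -0.400%.
VaR = −(-0.400%) + 2.014 × 7.115% = 14.730%.

14.730%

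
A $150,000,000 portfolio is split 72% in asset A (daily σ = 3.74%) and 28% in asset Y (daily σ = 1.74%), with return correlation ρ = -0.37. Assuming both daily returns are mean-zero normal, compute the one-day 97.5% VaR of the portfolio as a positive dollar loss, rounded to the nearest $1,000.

σ_p² = 0.72²·3.74² + 0.28²·1.74² + 2·-0.37·0.72·0.28·3.74·1.74 = 6.5177 (%²).
σ_p = √6.5177 = 2.553%.
At 97.5%, z = 1.960.
VaR = 1.960 × 2.553% = 5.004%; on $150,000,000 that is $7,506,000.

$7,506,000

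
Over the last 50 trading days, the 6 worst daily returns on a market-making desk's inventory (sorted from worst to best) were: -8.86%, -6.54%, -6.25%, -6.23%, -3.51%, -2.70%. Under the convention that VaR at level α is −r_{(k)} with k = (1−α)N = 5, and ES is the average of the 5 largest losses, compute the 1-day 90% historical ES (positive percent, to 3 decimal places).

6.278%

The 5 worst returns sum to -31.39%.
ES = −(-31.39%) / 5 = 6.278%.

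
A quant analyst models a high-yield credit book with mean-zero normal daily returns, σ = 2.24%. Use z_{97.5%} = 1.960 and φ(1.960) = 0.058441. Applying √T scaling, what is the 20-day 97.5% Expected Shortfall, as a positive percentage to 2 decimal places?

σ_{20d} = 2.24% × √20 = 10.018%.
ES multiplier = φ(z)/(1−α) = 0.058441/0.025 = 2.338.
ES = 10.018% × 2.338 = 23.422%.

23.42%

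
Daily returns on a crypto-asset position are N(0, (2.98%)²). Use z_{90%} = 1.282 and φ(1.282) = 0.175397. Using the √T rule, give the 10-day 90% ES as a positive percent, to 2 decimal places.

σ_{10d} = 2.98% × √10 = 9.424%.
ES multiplier = φ(z)/(1−α) = 0.175397/0.1 = 1.754.
ES = 9.424% × 1.754 = 16.530%.

16.53%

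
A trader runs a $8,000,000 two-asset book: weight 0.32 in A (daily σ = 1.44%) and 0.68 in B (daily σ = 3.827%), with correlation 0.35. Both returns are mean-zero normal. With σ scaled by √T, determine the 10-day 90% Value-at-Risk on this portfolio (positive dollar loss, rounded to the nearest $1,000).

$907,000

σ_p = √(0.32²·1.44² + 0.68²·3.827² + 2·0.35·0.32·0.68·1.44·3.827) = 2.797%.
σ_{10d} = 2.797% × √10 = 8.845%.
z(90%) = 1.282.
VaR = 1.282 × 8.845% = 11.339%; on $8,000,000 that is $907,120.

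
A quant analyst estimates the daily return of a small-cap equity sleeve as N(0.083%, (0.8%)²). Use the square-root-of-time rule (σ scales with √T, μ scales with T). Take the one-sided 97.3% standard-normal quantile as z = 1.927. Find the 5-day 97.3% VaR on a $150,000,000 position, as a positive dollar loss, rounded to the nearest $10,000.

$4,550,000

σ_{5d} = 0.8% × √5 = 1.789%; μ_{5d} = 5 × 0.083% = 0.415%.
VaR = −(0.415%) + 1.927 × 1.789% = 3.032%.
On $150,000,000: 0.03032 × $150,000,000 = $4,548,000.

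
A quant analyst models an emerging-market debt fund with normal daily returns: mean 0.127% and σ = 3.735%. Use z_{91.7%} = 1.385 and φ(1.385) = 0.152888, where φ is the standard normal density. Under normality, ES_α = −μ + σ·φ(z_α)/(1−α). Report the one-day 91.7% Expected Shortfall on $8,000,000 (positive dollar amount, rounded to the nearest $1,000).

$540,000

Tail multiplier: φ(z)/(1−α) = 0.152888 / 0.083 = 1.842.
ES = −(0.127%) + 3.735% × 1.842 = 6.753%.
On $8,000,000: 0.06753 × $8,000,000 = $540,240.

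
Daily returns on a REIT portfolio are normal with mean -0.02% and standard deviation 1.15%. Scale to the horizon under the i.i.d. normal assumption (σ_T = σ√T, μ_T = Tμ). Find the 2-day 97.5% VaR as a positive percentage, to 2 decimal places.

At 97.5%, z = 1.960.
σ_{2d} = 1.15% × √2 = 1.626%; μ_{2d} = 2 × -0.02% = -0.040%.
VaR = −(-0.040%) + 1.960 × 1.626% = 3.227%.

3.23%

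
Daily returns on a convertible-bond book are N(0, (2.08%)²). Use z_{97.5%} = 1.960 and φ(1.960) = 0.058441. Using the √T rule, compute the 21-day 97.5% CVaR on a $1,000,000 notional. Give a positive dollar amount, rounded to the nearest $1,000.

σ_{21d} = 2.08% × √21 = 9.532%.
ES multiplier = φ(z)/(1−α) = 0.058441/0.025 = 2.338.
ES = 9.532% × 2.338 = 22.286%; on $1,000,000: $222,860.

$223,000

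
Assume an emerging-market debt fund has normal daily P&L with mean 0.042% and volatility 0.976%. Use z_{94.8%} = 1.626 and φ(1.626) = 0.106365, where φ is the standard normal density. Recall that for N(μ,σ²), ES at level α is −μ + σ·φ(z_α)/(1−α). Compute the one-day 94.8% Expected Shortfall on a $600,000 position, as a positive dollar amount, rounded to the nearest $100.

$11,700

Tail multiplier: φ(z)/(1−α) = 0.106365 / 0.052 = 2.045.
ES = −(0.042%) + 0.976% × 2.045 = 1.954%.
On $600,000: 0.01954 × $600,000 = $11,724.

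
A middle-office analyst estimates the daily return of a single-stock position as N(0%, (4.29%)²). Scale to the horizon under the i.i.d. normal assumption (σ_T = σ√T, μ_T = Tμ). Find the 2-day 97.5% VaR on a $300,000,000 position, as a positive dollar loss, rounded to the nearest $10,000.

$35,670,000

At 97.5%, z = 1.960.
σ_{2d} = 4.29% × √2 = 6.067%.
VaR = 1.960 × 6.067% = 11.891%.
On $300,000,000: 0.11891 × $300,000,000 = $35,673,000.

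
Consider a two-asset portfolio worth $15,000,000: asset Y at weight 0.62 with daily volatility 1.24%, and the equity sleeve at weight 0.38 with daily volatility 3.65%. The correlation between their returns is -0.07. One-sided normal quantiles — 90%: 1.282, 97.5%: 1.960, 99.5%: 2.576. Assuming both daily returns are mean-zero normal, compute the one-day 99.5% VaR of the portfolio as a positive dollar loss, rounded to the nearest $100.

σ_p² = 0.62²·1.24² + 0.38²·3.65² + 2·-0.07·0.62·0.38·1.24·3.65 = 2.3655 (%²).
σ_p = √2.3655 = 1.538%.
VaR = 2.576 × 1.538% = 3.962%; on $15,000,000 that is $594,300.

$594,300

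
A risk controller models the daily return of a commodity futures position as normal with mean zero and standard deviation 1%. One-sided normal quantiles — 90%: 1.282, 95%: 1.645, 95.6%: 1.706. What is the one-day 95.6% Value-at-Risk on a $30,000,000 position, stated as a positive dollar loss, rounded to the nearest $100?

VaR = z·σ = 1.706 × 1% = 1.706%.
On $30,000,000: 0.01706 × $30,000,000 = $511,800.

$511,800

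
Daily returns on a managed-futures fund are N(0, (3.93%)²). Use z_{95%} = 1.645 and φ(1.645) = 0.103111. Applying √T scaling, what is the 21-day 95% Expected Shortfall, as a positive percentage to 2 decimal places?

σ_{21d} = 3.93% × √21 = 18.010%.
ES multiplier = φ(z)/(1−α) = 0.103111/0.05 = 2.062.
ES = 18.010% × 2.062 = 37.137%.

37.14%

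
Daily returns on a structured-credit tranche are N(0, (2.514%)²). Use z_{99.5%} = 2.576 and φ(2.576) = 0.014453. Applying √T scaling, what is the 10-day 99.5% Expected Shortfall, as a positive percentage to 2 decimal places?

σ_{10d} = 2.514% × √10 = 7.950%.
ES multiplier = φ(z)/(1−α) = 0.014453/0.005 = 2.891.
ES = 7.950% × 2.891 = 22.983%.

22.98%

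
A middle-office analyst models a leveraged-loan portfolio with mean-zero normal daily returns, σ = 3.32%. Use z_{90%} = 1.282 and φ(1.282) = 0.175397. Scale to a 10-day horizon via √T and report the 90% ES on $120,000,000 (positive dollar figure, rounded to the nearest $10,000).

$22,100,000

σ_{10d} = 3.32% × √10 = 10.499%.
ES multiplier = φ(z)/(1−α) = 0.175397/0.1 = 1.754.
ES = 10.499% × 1.754 = 18.415%; on $120,000,000: $22,098,000.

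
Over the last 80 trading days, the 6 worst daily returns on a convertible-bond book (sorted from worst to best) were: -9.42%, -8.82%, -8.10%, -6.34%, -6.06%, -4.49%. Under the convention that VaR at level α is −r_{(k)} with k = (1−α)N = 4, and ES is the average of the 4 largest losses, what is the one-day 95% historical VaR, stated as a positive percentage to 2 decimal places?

6.34%

k = 4; the 4th lowest return is -6.34%, so VaR = 6.34%.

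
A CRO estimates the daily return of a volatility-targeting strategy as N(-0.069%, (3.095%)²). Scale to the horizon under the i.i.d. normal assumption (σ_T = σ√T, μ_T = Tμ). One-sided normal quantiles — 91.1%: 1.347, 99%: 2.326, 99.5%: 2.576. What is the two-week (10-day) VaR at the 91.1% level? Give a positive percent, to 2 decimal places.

13.87%

σ_{10d} = 3.095% × √10 = 9.787%; μ_{10d} = 10 × -0.069% = -0.690%.
VaR = −(-0.690%) + 1.347 × 9.787% = 13.873%.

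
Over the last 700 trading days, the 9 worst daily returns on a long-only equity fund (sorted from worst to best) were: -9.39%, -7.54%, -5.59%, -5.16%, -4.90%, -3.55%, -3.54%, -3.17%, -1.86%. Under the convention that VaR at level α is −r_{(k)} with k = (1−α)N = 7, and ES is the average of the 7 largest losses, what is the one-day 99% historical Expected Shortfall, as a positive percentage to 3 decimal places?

5.667%

The 7 worst returns sum to -39.67%.
ES = −(-39.67%) / 7 = 5.6671…% ≈ 5.667%.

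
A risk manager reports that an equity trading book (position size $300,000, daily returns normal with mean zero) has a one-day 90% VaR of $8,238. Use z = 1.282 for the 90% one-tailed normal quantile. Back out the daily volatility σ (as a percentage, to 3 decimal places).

VaR as a fraction: $8,238 / $300,000 = 2.746%.
σ = VaR / z = 2.746% / 1.282 = 2.142%.

2.142%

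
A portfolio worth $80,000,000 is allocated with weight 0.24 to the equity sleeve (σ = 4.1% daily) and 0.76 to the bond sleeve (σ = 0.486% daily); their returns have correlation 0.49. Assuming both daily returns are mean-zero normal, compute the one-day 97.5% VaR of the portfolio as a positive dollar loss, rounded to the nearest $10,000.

$1,900,000

σ_p² = 0.24²·4.1² + 0.76²·0.486² + 2·0.49·0.24·0.76·4.1·0.486 = 1.4609 (%²).
σ_p = √1.4609 = 1.209%.
At 97.5%, z = 1.960.
VaR = 1.960 × 1.209% = 2.370%; on $80,000,000 that is $1,896,000.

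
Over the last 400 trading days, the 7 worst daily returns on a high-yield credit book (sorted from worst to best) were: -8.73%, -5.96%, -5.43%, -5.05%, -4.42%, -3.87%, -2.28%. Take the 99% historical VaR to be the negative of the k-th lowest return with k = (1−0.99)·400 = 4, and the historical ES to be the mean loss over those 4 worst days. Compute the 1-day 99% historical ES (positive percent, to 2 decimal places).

The 4 worst returns sum to -25.17%.
ES = −(-25.17%) / 4 = 6.2925% ≈ 6.29%.

6.29%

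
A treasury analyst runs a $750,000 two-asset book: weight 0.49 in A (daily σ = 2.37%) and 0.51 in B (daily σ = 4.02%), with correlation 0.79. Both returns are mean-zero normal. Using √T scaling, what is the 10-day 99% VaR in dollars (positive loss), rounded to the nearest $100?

$168,400

σ_p = √(0.49²·2.37² + 0.51²·4.02² + 2·0.79·0.49·0.51·2.37·4.02) = 3.052%.
σ_{10d} = 3.052% × √10 = 9.651%.
z(99%) = 2.326.
VaR = 2.326 × 9.651% = 22.448%; on $750,000 that is $168,360.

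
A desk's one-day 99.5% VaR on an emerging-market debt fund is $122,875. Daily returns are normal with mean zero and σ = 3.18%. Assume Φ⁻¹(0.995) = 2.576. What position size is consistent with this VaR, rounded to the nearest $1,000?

$1,500,000

VaR as a fraction of value: z·σ = 2.576 × 3.18% = 8.19168%.
Position = $122,875 / 0.0819168 = $1,499,998.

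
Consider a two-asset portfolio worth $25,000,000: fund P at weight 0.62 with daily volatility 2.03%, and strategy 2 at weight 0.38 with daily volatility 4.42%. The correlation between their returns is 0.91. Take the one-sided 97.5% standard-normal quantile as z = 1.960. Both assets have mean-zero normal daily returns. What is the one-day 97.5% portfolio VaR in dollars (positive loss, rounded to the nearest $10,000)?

σ_p² = 0.62²·2.03² + 0.38²·4.42² + 2·0.91·0.62·0.38·2.03·4.42 = 8.2525 (%²).
σ_p = √8.2525 = 2.873%.
VaR = 1.960 × 2.873% = 5.631%; on $25,000,000 that is $1,407,750.

$1,410,000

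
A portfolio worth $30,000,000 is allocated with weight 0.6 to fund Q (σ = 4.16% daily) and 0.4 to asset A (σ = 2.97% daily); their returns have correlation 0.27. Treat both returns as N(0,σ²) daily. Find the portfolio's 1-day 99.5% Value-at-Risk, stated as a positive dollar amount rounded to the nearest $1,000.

σ_p² = 0.6²·4.16² + 0.4²·2.97² + 2·0.27·0.6·0.4·4.16·2.97 = 9.2426 (%²).
σ_p = √9.2426 = 3.040%.
At 99.5%, z = 2.576.
VaR = 2.576 × 3.040% = 7.831%; on $30,000,000 that is $2,349,300.

$2,349,000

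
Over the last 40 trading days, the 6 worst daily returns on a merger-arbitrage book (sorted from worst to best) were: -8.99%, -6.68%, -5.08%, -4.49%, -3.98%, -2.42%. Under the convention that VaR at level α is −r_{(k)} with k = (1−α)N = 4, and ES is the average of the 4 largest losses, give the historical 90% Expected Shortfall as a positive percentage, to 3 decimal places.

The 4 worst returns sum to -25.24%.
ES = −(-25.24%) / 4 = 6.31% ≈ 6.310%.

6.310%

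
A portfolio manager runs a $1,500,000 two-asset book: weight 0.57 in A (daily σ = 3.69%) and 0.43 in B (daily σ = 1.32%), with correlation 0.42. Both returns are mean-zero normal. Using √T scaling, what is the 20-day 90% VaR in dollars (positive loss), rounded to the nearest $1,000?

σ_p = √(0.57²·3.69² + 0.43²·1.32² + 2·0.42·0.57·0.43·3.69·1.32) = 2.398%.
σ_{20d} = 2.398% × √20 = 10.724%.
z(90%) = 1.282.
VaR = 1.282 × 10.724% = 13.748%; on $1,500,000 that is $206,220.

$206,000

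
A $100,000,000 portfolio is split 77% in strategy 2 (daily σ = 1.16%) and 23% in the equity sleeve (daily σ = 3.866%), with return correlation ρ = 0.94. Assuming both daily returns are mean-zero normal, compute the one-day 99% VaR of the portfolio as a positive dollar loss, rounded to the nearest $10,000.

$4,080,000

σ_p² = 0.77²·1.16² + 0.23²·3.866² + 2·0.94·0.77·0.23·1.16·3.866 = 3.0816 (%²).
σ_p = √3.0816 = 1.755%.
At 99%, z = 2.326.
VaR = 2.326 × 1.755% = 4.082%; on $100,000,000 that is $4,082,000.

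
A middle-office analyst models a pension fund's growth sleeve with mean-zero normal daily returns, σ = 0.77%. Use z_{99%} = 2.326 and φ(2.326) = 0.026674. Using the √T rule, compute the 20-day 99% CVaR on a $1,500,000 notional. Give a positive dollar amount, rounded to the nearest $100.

$137,800

σ_{20d} = 0.77% × √20 = 3.444%.
ES multiplier = φ(z)/(1−α) = 0.026674/0.01 = 2.667.
ES = 3.444% × 2.667 = 9.185%; on $1,500,000: $137,775.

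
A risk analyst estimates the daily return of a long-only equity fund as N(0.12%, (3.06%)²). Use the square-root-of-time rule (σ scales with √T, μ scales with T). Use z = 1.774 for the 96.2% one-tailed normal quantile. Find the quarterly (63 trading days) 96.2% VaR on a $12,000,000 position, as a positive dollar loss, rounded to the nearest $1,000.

$4,263,000

σ_{63d} = 3.06% × √63 = 24.288%; μ_{63d} = 63 × 0.12% = 7.560%.
VaR = −(7.560%) + 1.774 × 24.288% = 35.527%.
On $12,000,000: 0.35527 × $12,000,000 = $4,263,240.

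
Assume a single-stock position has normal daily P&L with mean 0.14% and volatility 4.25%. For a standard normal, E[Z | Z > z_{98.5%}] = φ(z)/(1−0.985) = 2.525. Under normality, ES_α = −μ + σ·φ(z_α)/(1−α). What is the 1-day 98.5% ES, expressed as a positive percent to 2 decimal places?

10.59%

ES = −(0.14%) + 4.25% × 2.525 = 10.591%.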